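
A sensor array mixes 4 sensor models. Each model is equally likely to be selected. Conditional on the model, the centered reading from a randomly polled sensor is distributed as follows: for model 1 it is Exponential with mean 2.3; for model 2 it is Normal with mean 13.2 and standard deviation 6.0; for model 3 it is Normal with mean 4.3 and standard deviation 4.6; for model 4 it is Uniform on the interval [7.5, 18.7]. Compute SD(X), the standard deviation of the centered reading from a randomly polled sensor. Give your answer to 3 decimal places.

6.556

Per component, 1: μ=2.3, E[X²]=10.58; 2: μ=13.2, E[X²]=210.24; 3: μ=4.3, E[X²]=39.65; 4: μ=13.1, E[X²]=182.063.
E[X] = 0.25·2.3 + 0.25·13.2 + 0.25·4.3 + 0.25·13.1 = 8.225.
E[X²] = 0.25·10.58 + 0.25·210.24 + 0.25·39.65 + 0.25·182.063 = 110.633.
Var(X) = E[X²] − (E[X])² = 110.633 − 67.6506 = 42.9827.
SD(X) = √42.9827 = 6.55612.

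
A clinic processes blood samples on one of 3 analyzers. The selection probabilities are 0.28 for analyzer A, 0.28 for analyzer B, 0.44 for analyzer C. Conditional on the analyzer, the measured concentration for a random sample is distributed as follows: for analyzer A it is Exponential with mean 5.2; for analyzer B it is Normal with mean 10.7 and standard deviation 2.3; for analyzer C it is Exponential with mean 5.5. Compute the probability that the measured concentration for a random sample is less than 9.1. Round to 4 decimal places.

0.6554

Conditional on each analyzer, P(X < 9.1): A: 0.826226; B: 0.243323; C: 0.808821.
By total probability, P(X < 9.1) = 0.28·0.826226 + 0.28·0.243323 + 0.44·0.808821 = 0.655355.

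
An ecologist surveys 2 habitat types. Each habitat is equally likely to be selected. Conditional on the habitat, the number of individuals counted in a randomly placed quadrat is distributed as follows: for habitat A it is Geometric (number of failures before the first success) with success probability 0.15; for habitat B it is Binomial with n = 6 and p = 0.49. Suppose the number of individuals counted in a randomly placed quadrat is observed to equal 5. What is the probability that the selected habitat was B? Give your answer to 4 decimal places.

Likelihoods P(X=5 | ·): A: 0.0665558; B: 0.0864374.
Posterior ∝ prior × likelihood. Numerator for B: 0.5·0.0864374 = 0.0432187.
Normalizing constant: 0.5·0.0665558 + 0.5·0.0864374 = 0.0764966.
P(B | observation) = 0.0432187 / 0.0764966 = 0.564976.

0.5650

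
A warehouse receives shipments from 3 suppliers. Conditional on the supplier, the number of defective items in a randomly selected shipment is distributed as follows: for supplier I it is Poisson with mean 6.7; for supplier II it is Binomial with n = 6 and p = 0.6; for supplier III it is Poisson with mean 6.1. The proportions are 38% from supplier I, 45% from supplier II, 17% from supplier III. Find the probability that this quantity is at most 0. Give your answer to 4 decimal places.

Conditional on each supplier, P(X ≤ 0): I: 0.00123091; II: 0.004096; III: 0.00224287.
By total probability, P(X ≤ 0) = 0.38·0.00123091 + 0.45·0.004096 + 0.17·0.00224287 = 0.00269223.

0.0027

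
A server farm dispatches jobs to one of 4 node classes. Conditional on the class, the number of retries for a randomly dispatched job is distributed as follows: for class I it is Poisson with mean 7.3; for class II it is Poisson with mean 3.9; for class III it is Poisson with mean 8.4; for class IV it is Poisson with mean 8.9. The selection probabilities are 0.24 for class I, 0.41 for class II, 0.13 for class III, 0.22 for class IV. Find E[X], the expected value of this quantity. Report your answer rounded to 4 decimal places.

6.4010

Component means — I: 7.3; II: 3.9; III: 8.4; IV: 8.9.
E[X] = 0.24·7.3 + 0.41·3.9 + 0.13·8.4 + 0.22·8.9 = 6.401.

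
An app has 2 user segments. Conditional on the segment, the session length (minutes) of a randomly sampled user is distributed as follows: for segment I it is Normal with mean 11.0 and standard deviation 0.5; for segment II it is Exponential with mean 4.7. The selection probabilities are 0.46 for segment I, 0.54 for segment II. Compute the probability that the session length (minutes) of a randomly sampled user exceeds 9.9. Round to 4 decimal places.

Conditional on each segment, P(X > 9.9): I: 0.986097; II: 0.121677.
By total probability, P(X > 9.9) = 0.46·0.986097 + 0.54·0.121677 = 0.51931.

0.5193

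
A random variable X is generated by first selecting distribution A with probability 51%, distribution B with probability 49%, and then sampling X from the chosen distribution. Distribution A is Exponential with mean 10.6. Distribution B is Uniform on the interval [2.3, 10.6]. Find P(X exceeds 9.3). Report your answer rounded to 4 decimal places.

Conditional on each component, P(X > 9.3): A: 0.41588; B: 0.156627.
By total probability, P(X > 9.3) = 0.51·0.41588 + 0.49·0.156627 = 0.288846.

0.2888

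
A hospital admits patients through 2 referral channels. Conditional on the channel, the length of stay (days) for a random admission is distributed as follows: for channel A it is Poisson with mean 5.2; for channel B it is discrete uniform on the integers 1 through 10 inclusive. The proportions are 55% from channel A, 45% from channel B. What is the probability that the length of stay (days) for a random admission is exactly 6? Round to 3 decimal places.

Conditional on each channel, P(X = 6): A: 0.15148; B: 0.1.
By total probability, P(X = 6) = 0.55·0.15148 + 0.45·0.1 = 0.128314.

0.128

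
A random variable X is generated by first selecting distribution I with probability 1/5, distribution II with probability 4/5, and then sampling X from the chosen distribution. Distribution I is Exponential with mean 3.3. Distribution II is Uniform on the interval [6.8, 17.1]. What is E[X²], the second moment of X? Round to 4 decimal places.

For each component E[X²] = Var + (mean)², giving I: 21.78; II: 151.643.
Overall E[X²] = 0.2·21.78 + 0.8·151.643 = 125.671.

125.6707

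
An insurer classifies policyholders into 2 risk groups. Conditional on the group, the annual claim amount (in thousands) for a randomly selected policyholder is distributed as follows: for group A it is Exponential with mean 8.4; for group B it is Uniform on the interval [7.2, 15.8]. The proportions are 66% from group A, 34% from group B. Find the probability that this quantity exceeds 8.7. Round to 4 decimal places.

Conditional on each group, P(X > 8.7): A: 0.354973; B: 0.825581.
By total probability, P(X > 8.7) = 0.66·0.354973 + 0.34·0.825581 = 0.51498.

0.5150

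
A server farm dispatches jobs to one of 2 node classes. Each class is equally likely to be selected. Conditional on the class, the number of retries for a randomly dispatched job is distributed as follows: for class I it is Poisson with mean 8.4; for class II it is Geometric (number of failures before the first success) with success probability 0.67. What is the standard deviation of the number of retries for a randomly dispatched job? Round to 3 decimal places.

Per component, I: μ=8.4, E[X²]=78.96; II: μ=0.492537, E[X²]=0.977723.
E[X] = 0.5·8.4 + 0.5·0.492537 = 4.44627.
E[X²] = 0.5·78.96 + 0.5·0.977723 = 39.9689.
Var(X) = E[X²] − (E[X])² = 39.9689 − 19.7693 = 20.1996.
SD(X) = √20.1996 = 4.49439.

4.494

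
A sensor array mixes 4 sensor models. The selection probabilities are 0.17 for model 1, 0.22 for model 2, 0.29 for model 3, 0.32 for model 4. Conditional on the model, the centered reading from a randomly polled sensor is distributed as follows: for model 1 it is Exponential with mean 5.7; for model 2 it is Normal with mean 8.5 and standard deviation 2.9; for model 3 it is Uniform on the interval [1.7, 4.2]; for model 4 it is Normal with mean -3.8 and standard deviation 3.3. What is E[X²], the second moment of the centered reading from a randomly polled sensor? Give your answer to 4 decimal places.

39.5722

For each component E[X²] = Var + (mean)², giving 1: 64.98; 2: 80.66; 3: 9.22333; 4: 25.33.
Overall E[X²] = 0.17·64.98 + 0.22·80.66 + 0.29·9.22333 + 0.32·25.33 = 39.5722.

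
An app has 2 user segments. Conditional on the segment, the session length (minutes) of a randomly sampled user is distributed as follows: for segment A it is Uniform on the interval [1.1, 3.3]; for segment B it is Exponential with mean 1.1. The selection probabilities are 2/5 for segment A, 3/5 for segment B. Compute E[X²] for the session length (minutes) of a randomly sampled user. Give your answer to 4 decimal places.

For each component E[X²] = Var + (mean)², giving A: 5.24333; B: 2.42.
Overall E[X²] = 0.4·5.24333 + 0.6·2.42 = 3.54933.

3.5493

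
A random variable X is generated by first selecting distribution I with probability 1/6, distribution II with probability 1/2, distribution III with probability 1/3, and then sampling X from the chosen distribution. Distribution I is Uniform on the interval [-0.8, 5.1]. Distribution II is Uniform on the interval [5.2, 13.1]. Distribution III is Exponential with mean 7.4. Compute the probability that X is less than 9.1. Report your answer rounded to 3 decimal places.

Conditional on each component, P(X < 9.1): I: 1; II: 0.493671; III: 0.707628.
By total probability, P(X < 9.1) = 0.166667·1 + 0.5·0.493671 + 0.333333·0.707628 = 0.649378.

0.649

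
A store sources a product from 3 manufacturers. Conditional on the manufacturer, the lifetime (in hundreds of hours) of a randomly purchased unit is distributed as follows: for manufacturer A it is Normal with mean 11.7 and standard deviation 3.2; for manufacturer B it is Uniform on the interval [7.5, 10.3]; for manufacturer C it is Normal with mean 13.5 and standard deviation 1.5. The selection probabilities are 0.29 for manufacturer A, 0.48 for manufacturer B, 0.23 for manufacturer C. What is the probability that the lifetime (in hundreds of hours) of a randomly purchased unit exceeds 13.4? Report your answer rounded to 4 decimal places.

0.2074

Conditional on each manufacturer, P(X > 13.4): A: 0.297623; B: 0; C: 0.526576.
By total probability, P(X > 13.4) = 0.29·0.297623 + 0.48·0 + 0.23·0.526576 = 0.207423.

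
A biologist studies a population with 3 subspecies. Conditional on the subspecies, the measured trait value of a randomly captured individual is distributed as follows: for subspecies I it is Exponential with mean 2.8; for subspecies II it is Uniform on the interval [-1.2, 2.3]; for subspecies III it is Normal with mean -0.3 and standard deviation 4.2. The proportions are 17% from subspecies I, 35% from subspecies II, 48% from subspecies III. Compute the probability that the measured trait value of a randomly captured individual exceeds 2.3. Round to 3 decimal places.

Conditional on each subspecies, P(X > 2.3): I: 0.439803; II: 0; III: 0.267942.
By total probability, P(X > 2.3) = 0.17·0.439803 + 0.35·0 + 0.48·0.267942 = 0.203379.

0.203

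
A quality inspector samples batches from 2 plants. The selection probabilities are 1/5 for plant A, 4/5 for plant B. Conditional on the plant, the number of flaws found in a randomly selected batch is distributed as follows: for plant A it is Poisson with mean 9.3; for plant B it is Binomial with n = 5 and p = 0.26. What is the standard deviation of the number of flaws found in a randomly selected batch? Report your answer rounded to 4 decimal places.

3.5874

Per component, A: μ=9.3, E[X²]=95.79; B: μ=1.3, E[X²]=2.652.
E[X] = 0.2·9.3 + 0.8·1.3 = 2.9.
E[X²] = 0.2·95.79 + 0.8·2.652 = 21.2796.
Var(X) = E[X²] − (E[X])² = 21.2796 − 8.41 = 12.8696.
SD(X) = √12.8696 = 3.58742.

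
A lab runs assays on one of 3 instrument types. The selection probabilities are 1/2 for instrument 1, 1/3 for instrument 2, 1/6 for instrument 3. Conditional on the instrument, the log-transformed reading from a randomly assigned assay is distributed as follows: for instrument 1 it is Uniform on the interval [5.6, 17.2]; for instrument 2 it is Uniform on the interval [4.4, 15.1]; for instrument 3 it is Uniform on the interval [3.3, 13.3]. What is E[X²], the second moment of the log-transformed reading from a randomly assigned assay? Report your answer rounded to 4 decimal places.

118.3250

For each component E[X²] = Var + (mean)², giving 1: 141.173; 2: 104.603; 3: 77.2233.
Overall E[X²] = 0.5·141.173 + 0.333333·104.603 + 0.166667·77.2233 = 118.325.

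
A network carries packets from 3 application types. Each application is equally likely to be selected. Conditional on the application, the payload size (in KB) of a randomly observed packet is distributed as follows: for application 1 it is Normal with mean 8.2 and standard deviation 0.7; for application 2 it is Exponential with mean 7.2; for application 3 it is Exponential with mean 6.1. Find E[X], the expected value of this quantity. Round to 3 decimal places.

7.167

Component means — 1: 8.2; 2: 7.2; 3: 6.1.
E[X] = 0.333333·8.2 + 0.333333·7.2 + 0.333333·6.1 = 7.16667.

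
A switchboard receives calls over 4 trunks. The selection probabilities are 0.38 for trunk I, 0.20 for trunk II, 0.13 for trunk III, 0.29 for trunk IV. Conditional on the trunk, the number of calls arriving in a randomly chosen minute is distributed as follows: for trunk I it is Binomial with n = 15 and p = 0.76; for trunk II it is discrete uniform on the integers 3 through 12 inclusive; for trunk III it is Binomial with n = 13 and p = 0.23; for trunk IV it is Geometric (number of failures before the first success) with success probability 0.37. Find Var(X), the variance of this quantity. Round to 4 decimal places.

Per component, I: μ=11.4, E[X²]=132.696; II: μ=7.5, E[X²]=64.5; III: μ=2.99, E[X²]=11.2424; IV: μ=1.7027, E[X²]=7.5011.
E[X] = 0.38·11.4 + 0.2·7.5 + 0.13·2.99 + 0.29·1.7027 = 6.71448.
E[X²] = 0.38·132.696 + 0.2·64.5 + 0.13·11.2424 + 0.29·7.5011 = 66.9613.
Var(X) = E[X²] − (E[X])² = 66.9613 − 45.0843 = 21.877.

21.8770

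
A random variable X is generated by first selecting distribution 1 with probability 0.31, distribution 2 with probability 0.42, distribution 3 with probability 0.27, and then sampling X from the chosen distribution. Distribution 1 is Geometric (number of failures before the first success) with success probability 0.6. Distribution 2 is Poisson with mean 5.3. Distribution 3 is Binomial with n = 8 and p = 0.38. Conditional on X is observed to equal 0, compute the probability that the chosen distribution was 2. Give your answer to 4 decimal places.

Likelihoods P(X=0 | ·): 1: 0.6; 2: 0.00499159; 3: 0.021834.
Posterior ∝ prior × likelihood. Numerator for 2: 0.42·0.00499159 = 0.00209647.
Normalizing constant: 0.31·0.6 + 0.42·0.00499159 + 0.27·0.021834 = 0.193992.
P(2 | observation) = 0.00209647 / 0.193992 = 0.010807.

0.0108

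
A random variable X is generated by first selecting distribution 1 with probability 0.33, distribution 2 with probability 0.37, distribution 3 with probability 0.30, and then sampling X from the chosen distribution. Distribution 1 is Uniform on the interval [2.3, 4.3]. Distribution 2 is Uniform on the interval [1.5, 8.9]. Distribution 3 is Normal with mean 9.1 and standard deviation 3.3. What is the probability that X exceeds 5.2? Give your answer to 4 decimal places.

0.4494

Conditional on each component, P(X > 5.2): 1: 0; 2: 0.5; 3: 0.881361.
By total probability, P(X > 5.2) = 0.33·0 + 0.37·0.5 + 0.3·0.881361 = 0.449408.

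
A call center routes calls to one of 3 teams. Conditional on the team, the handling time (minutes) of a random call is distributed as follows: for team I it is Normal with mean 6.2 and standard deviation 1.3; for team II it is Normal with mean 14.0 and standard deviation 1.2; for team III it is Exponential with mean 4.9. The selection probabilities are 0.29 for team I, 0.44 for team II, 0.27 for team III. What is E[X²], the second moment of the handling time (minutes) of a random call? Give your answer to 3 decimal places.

111.477

For each component E[X²] = Var + (mean)², giving I: 40.13; II: 197.44; III: 48.02.
Overall E[X²] = 0.29·40.13 + 0.44·197.44 + 0.27·48.02 = 111.477.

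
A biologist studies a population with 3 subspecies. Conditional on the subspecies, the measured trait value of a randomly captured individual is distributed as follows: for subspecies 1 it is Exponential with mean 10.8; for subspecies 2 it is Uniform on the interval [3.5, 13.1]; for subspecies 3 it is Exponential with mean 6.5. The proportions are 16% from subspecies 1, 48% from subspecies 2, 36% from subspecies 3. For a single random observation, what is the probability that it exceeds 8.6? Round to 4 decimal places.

0.3930

Conditional on each subspecies, P(X > 8.6): 1: 0.450996; 2: 0.46875; 3: 0.266315.
By total probability, P(X > 8.6) = 0.16·0.450996 + 0.48·0.46875 + 0.36·0.266315 = 0.393033.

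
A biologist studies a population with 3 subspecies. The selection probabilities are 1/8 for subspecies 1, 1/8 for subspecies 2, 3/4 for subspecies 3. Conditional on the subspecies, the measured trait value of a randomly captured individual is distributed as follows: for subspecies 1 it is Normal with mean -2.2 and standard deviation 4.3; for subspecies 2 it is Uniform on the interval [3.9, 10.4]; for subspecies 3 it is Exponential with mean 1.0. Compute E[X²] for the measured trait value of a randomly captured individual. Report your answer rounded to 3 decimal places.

11.247

For each component E[X²] = Var + (mean)², giving 1: 23.33; 2: 54.6433; 3: 2.
Overall E[X²] = 0.125·23.33 + 0.125·54.6433 + 0.75·2 = 11.2467.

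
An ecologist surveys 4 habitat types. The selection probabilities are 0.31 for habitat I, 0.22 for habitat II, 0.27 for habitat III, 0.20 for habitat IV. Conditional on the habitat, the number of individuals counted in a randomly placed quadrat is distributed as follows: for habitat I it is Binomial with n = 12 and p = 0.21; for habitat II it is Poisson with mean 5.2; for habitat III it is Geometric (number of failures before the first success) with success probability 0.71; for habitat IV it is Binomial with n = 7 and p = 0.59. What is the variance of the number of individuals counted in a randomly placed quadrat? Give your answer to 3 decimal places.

Per component, I: μ=2.52, E[X²]=8.3412; II: μ=5.2, E[X²]=32.24; III: μ=0.408451, E[X²]=0.742115; IV: μ=4.13, E[X²]=18.7502.
E[X] = 0.31·2.52 + 0.22·5.2 + 0.27·0.408451 + 0.2·4.13 = 2.86148.
E[X²] = 0.31·8.3412 + 0.22·32.24 + 0.27·0.742115 + 0.2·18.7502 = 13.629.
Var(X) = E[X²] − (E[X])² = 13.629 − 8.18808 = 5.44091.

5.441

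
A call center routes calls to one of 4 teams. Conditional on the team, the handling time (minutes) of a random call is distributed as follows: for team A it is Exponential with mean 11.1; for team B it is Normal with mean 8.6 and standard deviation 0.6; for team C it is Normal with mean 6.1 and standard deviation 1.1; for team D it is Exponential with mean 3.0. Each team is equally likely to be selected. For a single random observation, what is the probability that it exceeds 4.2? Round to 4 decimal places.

Conditional on each team, P(X > 4.2): A: 0.684971; B: 1; C: 0.957941; D: 0.246597.
By total probability, P(X > 4.2) = 0.25·0.684971 + 0.25·1 + 0.25·0.957941 + 0.25·0.246597 = 0.722377.

0.7224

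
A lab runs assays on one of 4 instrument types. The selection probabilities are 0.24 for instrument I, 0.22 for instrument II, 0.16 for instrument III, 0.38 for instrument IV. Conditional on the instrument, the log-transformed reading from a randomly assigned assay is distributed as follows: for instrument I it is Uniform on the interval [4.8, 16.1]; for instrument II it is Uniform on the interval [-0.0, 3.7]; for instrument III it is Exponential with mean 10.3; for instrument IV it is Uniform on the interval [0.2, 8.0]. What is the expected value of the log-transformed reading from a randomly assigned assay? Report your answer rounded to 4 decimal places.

Component means — I: 10.45; II: 1.85; III: 10.3; IV: 4.1.
E[X] = 0.24·10.45 + 0.22·1.85 + 0.16·10.3 + 0.38·4.1 = 6.121.

6.1210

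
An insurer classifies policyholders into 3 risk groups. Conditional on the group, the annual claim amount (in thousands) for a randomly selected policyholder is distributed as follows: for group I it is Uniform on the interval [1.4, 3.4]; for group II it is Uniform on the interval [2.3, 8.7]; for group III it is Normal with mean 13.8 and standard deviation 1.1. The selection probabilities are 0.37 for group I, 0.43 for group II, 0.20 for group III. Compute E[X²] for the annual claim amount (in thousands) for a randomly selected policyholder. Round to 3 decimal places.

55.060

For each component E[X²] = Var + (mean)², giving I: 6.09333; II: 33.6633; III: 191.65.
Overall E[X²] = 0.37·6.09333 + 0.43·33.6633 + 0.2·191.65 = 55.0598.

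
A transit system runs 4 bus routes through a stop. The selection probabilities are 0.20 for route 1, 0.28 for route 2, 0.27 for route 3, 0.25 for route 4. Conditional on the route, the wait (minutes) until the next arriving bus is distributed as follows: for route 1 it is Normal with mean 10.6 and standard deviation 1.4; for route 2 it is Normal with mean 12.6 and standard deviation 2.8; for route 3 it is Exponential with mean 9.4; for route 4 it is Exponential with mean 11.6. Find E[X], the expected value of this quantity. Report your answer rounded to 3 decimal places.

11.086

Component means — 1: 10.6; 2: 12.6; 3: 9.4; 4: 11.6.
E[X] = 0.2·10.6 + 0.28·12.6 + 0.27·9.4 + 0.25·11.6 = 11.086.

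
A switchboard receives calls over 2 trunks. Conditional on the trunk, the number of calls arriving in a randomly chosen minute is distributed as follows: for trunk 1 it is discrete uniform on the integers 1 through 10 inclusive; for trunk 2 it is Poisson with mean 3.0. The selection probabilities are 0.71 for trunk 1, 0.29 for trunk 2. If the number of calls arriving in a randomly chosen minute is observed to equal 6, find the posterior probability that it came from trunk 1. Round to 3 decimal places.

Likelihoods P(X=6 | ·): 1: 0.1; 2: 0.0504094.
Posterior ∝ prior × likelihood. Numerator for 1: 0.71·0.1 = 0.071.
Normalizing constant: 0.71·0.1 + 0.29·0.0504094 = 0.0856187.
P(1 | observation) = 0.071 / 0.0856187 = 0.829258.

0.829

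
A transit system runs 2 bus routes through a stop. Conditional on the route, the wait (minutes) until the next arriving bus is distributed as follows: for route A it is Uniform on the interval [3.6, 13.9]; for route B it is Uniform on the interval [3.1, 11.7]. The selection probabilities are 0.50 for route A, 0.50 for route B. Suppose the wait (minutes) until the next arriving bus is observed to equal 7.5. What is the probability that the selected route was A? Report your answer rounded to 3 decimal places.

Likelihoods f(7.5 | ·): A: 0.0970874; B: 0.116279.
Posterior ∝ prior × likelihood. Numerator for A: 0.5·0.0970874 = 0.0485437.
Normalizing constant: 0.5·0.0970874 + 0.5·0.116279 = 0.106683.
P(A | observation) = 0.0485437 / 0.106683 = 0.455026.

0.455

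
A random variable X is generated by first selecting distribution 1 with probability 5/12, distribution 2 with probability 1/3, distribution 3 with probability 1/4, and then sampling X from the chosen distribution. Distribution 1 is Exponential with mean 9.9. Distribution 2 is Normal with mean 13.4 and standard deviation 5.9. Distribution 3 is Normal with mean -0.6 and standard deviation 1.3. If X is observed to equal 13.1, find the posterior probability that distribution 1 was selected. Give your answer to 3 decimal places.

Likelihoods f(13.1 | ·): 1: 0.0268963; 2: 0.06753; 3: 2.34841e-25.
Posterior ∝ prior × likelihood. Numerator for 1: 0.416667·0.0268963 = 0.0112068.
Normalizing constant: 0.416667·0.0268963 + 0.333333·0.06753 + 0.25·2.34841e-25 = 0.0337168.
P(1 | observation) = 0.0112068 / 0.0337168 = 0.33238.

0.332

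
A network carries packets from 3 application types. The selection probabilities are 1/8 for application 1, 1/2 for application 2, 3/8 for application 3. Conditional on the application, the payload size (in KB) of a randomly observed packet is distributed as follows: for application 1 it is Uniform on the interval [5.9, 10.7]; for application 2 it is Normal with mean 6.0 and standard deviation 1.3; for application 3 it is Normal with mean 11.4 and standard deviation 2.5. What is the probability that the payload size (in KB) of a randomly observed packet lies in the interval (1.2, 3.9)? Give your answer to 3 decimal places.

Conditional on each application, P(1.2 < X < 3.9): 1: 0; 2: 0.0530026; 3: 0.00132738.
By total probability, P(1.2 < X < 3.9) = 0.125·0 + 0.5·0.0530026 + 0.375·0.00132738 = 0.0269991.

0.027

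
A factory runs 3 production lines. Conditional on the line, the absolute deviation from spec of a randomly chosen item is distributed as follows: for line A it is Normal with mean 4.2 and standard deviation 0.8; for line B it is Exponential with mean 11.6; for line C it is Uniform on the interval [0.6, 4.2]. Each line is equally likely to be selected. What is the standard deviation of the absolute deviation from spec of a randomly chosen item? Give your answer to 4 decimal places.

Per component, A: μ=4.2, E[X²]=18.28; B: μ=11.6, E[X²]=269.12; C: μ=2.4, E[X²]=6.84.
E[X] = 0.333333·4.2 + 0.333333·11.6 + 0.333333·2.4 = 6.06667.
E[X²] = 0.333333·18.28 + 0.333333·269.12 + 0.333333·6.84 = 98.08.
Var(X) = E[X²] − (E[X])² = 98.08 − 36.8044 = 61.2756.
SD(X) = √61.2756 = 7.82787.

7.8279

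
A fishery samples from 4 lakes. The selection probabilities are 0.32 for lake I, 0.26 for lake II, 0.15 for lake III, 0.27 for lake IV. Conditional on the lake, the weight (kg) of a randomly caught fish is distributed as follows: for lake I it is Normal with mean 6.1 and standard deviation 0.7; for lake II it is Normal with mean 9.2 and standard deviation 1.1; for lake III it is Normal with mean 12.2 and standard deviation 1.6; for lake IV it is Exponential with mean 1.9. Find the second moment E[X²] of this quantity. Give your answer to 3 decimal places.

59.044

For each component E[X²] = Var + (mean)², giving I: 37.7; II: 85.85; III: 151.4; IV: 7.22.
Overall E[X²] = 0.32·37.7 + 0.26·85.85 + 0.15·151.4 + 0.27·7.22 = 59.0444.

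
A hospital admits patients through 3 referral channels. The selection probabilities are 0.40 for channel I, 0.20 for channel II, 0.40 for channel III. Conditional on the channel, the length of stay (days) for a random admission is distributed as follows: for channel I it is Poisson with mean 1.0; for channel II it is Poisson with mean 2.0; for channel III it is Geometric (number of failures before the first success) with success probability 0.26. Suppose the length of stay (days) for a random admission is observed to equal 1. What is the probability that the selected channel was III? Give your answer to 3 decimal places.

Likelihoods P(X=1 | ·): I: 0.367879; II: 0.270671; III: 0.1924.
Posterior ∝ prior × likelihood. Numerator for III: 0.4·0.1924 = 0.07696.
Normalizing constant: 0.4·0.367879 + 0.2·0.270671 + 0.4·0.1924 = 0.278246.
P(III | observation) = 0.07696 / 0.278246 = 0.27659.

0.277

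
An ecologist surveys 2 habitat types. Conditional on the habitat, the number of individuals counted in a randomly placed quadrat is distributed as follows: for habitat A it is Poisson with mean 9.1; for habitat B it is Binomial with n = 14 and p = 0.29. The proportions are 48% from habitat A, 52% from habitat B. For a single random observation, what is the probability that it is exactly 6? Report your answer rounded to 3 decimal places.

0.102

Conditional on each habitat, P(X = 6): A: 0.0880716; B: 0.115348.
By total probability, P(X = 6) = 0.48·0.0880716 + 0.52·0.115348 = 0.102255.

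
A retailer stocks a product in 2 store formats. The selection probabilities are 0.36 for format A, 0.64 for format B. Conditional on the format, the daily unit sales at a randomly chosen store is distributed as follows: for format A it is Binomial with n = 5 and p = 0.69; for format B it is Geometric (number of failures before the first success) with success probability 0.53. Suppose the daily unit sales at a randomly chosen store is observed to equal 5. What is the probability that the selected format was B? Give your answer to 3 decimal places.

Likelihoods P(X=5 | ·): A: 0.156403; B: 0.0121553.
Posterior ∝ prior × likelihood. Numerator for B: 0.64·0.0121553 = 0.00777938.
Normalizing constant: 0.36·0.156403 + 0.64·0.0121553 = 0.0640845.
P(B | observation) = 0.00777938 / 0.0640845 = 0.121393.

0.121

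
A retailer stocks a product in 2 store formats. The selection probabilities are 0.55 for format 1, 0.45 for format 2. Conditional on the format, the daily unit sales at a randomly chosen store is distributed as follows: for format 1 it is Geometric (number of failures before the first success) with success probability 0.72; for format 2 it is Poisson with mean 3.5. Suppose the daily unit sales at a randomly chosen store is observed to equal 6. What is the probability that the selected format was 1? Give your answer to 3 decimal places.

Likelihoods P(X=6 | ·): 1: 0.000346961; 2: 0.0770983.
Posterior ∝ prior × likelihood. Numerator for 1: 0.55·0.000346961 = 0.000190829.
Normalizing constant: 0.55·0.000346961 + 0.45·0.0770983 = 0.0348851.
P(1 | observation) = 0.000190829 / 0.0348851 = 0.0054702.

0.005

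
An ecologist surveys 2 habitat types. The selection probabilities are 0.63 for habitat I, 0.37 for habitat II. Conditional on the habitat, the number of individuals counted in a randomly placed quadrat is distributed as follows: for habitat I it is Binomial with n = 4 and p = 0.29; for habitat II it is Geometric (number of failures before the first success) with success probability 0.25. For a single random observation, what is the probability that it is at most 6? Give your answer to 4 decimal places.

0.9506

Conditional on each habitat, P(X ≤ 6): I: 1; II: 0.866516.
By total probability, P(X ≤ 6) = 0.63·1 + 0.37·0.866516 = 0.950611.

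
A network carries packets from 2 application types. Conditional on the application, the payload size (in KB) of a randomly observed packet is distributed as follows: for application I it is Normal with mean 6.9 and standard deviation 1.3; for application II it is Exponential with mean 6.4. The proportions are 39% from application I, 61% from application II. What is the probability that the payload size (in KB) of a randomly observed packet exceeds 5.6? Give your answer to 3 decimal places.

0.582

Conditional on each application, P(X > 5.6): I: 0.841345; II: 0.416862.
By total probability, P(X > 5.6) = 0.39·0.841345 + 0.61·0.416862 = 0.58241.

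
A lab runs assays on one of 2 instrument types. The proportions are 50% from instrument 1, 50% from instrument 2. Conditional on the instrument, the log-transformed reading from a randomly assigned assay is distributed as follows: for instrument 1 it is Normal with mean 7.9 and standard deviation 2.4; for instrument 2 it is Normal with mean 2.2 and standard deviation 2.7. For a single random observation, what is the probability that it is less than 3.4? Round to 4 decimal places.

0.3510

Conditional on each instrument, P(X < 3.4): 1: 0.0303964; 2: 0.671639.
By total probability, P(X < 3.4) = 0.5·0.0303964 + 0.5·0.671639 = 0.351018.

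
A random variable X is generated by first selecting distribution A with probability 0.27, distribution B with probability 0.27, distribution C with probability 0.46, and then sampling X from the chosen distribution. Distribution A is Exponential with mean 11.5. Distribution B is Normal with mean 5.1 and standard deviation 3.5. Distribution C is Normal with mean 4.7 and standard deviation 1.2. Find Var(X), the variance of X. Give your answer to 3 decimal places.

Per component, A: μ=11.5, E[X²]=264.5; B: μ=5.1, E[X²]=38.26; C: μ=4.7, E[X²]=23.53.
E[X] = 0.27·11.5 + 0.27·5.1 + 0.46·4.7 = 6.644.
E[X²] = 0.27·264.5 + 0.27·38.26 + 0.46·23.53 = 92.569.
Var(X) = E[X²] − (E[X])² = 92.569 − 44.1427 = 48.4263.

48.426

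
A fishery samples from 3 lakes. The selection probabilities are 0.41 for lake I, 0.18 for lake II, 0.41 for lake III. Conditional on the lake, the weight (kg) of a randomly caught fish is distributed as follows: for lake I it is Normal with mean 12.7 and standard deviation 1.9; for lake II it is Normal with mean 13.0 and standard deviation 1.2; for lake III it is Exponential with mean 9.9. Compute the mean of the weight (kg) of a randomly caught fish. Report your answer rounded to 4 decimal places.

11.6060

Component means — I: 12.7; II: 13; III: 9.9.
E[X] = 0.41·12.7 + 0.18·13 + 0.41·9.9 = 11.606.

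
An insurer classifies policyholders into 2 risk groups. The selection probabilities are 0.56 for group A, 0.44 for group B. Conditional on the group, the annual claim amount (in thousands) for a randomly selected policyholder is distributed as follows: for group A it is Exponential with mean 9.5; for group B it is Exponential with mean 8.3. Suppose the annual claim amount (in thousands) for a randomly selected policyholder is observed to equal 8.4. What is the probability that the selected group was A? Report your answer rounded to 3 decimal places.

0.558

Likelihoods f(8.4 | ·): A: 0.0434779; B: 0.043792.
Posterior ∝ prior × likelihood. Numerator for A: 0.56·0.0434779 = 0.0243476.
Normalizing constant: 0.56·0.0434779 + 0.44·0.043792 = 0.0436161.
P(A | observation) = 0.0243476 / 0.0436161 = 0.558226.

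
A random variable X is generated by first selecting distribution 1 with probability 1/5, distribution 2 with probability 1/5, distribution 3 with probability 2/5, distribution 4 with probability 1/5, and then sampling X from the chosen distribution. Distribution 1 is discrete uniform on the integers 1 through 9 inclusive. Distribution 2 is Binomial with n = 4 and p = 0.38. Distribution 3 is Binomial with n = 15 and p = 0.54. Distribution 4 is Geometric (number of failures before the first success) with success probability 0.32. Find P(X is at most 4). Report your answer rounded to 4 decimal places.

Conditional on each component, P(X ≤ 4): 1: 0.444444; 2: 1; 3: 0.0305067; 4: 0.854607.
By total probability, P(X ≤ 4) = 0.2·0.444444 + 0.2·1 + 0.4·0.0305067 + 0.2·0.854607 = 0.472013.

0.4720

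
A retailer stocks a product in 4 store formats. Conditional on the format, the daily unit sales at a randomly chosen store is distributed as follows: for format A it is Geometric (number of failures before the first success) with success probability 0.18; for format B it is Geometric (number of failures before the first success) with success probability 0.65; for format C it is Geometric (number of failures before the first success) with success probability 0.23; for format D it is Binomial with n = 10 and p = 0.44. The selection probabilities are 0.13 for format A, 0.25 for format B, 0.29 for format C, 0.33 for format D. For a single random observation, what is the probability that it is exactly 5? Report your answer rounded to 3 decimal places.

Conditional on each format, P(X = 5): A: 0.0667332; B: 0.00341392; C: 0.062256; D: 0.228878.
By total probability, P(X = 5) = 0.13·0.0667332 + 0.25·0.00341392 + 0.29·0.062256 + 0.33·0.228878 = 0.103113.

0.103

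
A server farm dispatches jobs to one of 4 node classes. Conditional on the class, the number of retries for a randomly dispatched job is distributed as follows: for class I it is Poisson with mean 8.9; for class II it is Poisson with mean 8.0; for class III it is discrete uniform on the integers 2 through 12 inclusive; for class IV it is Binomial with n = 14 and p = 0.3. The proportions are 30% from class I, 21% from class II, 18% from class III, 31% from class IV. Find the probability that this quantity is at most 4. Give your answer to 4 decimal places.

Conditional on each class, P(X ≤ 4): I: 0.0584325; II: 0.0996324; III: 0.272727; IV: 0.584201.
By total probability, P(X ≤ 4) = 0.3·0.0584325 + 0.21·0.0996324 + 0.18·0.272727 + 0.31·0.584201 = 0.268646.

0.2686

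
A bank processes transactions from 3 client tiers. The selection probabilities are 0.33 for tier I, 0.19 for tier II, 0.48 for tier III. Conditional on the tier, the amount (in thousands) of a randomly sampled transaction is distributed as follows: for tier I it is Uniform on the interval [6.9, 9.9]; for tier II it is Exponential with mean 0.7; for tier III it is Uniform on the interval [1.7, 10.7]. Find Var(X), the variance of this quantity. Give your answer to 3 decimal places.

Per component, I: μ=8.4, E[X²]=71.31; II: μ=0.7, E[X²]=0.98; III: μ=6.2, E[X²]=45.19.
E[X] = 0.33·8.4 + 0.19·0.7 + 0.48·6.2 = 5.881.
E[X²] = 0.33·71.31 + 0.19·0.98 + 0.48·45.19 = 45.4097.
Var(X) = E[X²] − (E[X])² = 45.4097 − 34.5862 = 10.8235.

10.824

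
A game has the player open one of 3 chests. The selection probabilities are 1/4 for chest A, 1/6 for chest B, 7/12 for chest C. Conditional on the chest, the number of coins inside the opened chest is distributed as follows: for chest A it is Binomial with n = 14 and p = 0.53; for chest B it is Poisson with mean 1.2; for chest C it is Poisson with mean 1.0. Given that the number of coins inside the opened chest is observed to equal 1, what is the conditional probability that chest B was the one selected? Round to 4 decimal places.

0.2191

Likelihoods P(X=1 | ·): A: 0.000405206; B: 0.361433; C: 0.367879.
Posterior ∝ prior × likelihood. Numerator for B: 0.166667·0.361433 = 0.0602388.
Normalizing constant: 0.25·0.000405206 + 0.166667·0.361433 + 0.583333·0.367879 = 0.274936.
P(B | observation) = 0.0602388 / 0.274936 = 0.219101.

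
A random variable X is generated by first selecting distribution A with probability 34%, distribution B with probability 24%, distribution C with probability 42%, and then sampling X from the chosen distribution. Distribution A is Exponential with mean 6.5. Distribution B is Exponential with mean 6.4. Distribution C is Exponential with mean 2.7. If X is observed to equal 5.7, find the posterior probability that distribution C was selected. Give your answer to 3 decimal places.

0.336

Likelihoods f(5.7 | ·): A: 0.0640094; B: 0.0641249; C: 0.0448531.
Posterior ∝ prior × likelihood. Numerator for C: 0.42·0.0448531 = 0.0188383.
Normalizing constant: 0.34·0.0640094 + 0.24·0.0641249 + 0.42·0.0448531 = 0.0559915.
P(C | observation) = 0.0188383 / 0.0559915 = 0.336449.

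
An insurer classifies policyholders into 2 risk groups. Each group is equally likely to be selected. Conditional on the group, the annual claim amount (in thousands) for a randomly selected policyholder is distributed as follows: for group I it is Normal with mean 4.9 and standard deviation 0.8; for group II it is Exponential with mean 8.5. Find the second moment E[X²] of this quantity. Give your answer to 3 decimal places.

84.575

For each component E[X²] = Var + (mean)², giving I: 24.65; II: 144.5.
Overall E[X²] = 0.5·24.65 + 0.5·144.5 = 84.575.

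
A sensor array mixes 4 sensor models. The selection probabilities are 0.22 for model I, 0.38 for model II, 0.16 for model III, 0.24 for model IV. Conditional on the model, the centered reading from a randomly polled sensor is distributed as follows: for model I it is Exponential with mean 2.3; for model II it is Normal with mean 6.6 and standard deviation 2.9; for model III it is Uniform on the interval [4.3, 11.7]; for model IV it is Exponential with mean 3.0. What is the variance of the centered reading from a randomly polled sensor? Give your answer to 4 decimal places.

12.2261

Per component, I: μ=2.3, E[X²]=10.58; II: μ=6.6, E[X²]=51.97; III: μ=8, E[X²]=68.5633; IV: μ=3, E[X²]=18.
E[X] = 0.22·2.3 + 0.38·6.6 + 0.16·8 + 0.24·3 = 5.014.
E[X²] = 0.22·10.58 + 0.38·51.97 + 0.16·68.5633 + 0.24·18 = 37.3663.
Var(X) = E[X²] − (E[X])² = 37.3663 − 25.1402 = 12.2261.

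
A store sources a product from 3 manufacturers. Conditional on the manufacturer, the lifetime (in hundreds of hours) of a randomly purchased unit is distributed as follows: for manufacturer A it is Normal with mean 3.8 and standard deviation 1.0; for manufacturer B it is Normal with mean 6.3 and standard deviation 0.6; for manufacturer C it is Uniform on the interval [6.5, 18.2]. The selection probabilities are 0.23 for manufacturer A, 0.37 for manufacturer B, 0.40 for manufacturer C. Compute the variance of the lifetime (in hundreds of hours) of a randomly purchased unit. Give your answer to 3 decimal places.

17.601

Per component, A: μ=3.8, E[X²]=15.44; B: μ=6.3, E[X²]=40.05; C: μ=12.35, E[X²]=163.93.
E[X] = 0.23·3.8 + 0.37·6.3 + 0.4·12.35 = 8.145.
E[X²] = 0.23·15.44 + 0.37·40.05 + 0.4·163.93 = 83.9417.
Var(X) = E[X²] − (E[X])² = 83.9417 − 66.341 = 17.6007.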